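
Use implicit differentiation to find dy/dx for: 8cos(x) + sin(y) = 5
Take d/dx of both sides. Since y is implicitly a function of x, the chain rule attaches a y' = dy/dx factor whenever we differentiate through y.

Set F(x, y) = (left side) − (right side), so the curve is F = 0. Differentiating each term of F:
  d/dx[sin(y)] = y'·cos(y)
  d/dx[8cos(x)] = -8sin(x)
  d/dx[-5] = 0

Collecting, the y'-free part is the partial derivative in x and the y' coefficient is the partial derivative in y:
  ∂F/∂x = -8sin(x)
  ∂F/∂y = cos(y)

so d/dx[F(x, y(x))] = ∂F/∂x + (∂F/∂y)·y' = 0. Rearranging,
  dy/dx = -(∂F/∂x)/(∂F/∂y) = -(-8sin(x))/(cos(y)) = 8sin(x)/cos(y)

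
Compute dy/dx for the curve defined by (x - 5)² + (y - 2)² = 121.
Take d/dx of both sides. Since y is implicitly a function of x, the chain rule attaches a y' = dy/dx factor whenever we differentiate through y.

Set F(x, y) = (left side) − (right side), so the curve is F = 0. Differentiating each term of F:
  d/dx[(x - 5)^2] = 2x - 10
  d/dx[(y - 2)^2] = 2·y'(y - 2)
  d/dx[-121] = 0

Collecting, the y'-free part is the partial derivative in x and the y' coefficient is the partial derivative in y:
  ∂F/∂x = 2x - 10
  ∂F/∂y = 2y - 4

so d/dx[F(x, y(x))] = ∂F/∂x + (∂F/∂y)·y' = 0. Rearranging,
  dy/dx = -(∂F/∂x)/(∂F/∂y) = -(2x - 10)/(2y - 4) = (5 - x)/(y - 2)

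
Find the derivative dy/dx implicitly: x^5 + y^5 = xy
Differentiate both sides with respect to x, treating y as y(x). By the chain rule, any term containing y contributes a factor of y' = dy/dx when we differentiate it.

Move every term to one side and write the relation as F(x, y) = 0. Term by term,
  d/dx[x^5] = 5x^4
  d/dx[-xy] = -x·y' - y
  d/dx[y^5] = 5y^4·y'

The pieces without y' make up ∂F/∂x and the coefficient of y' is ∂F/∂y:
  ∂F/∂x = 5x^4 - y,
  ∂F/∂y = -x + 5y^4.

Since d/dx[F] = ∂F/∂x + (∂F/∂y)·y' = 0, solve for y':
  (∂F/∂y)·y' = -∂F/∂x
  dy/dx = -(∂F/∂x)/(∂F/∂y) = -(5x^4 - y)/(-x + 5y^4) = (5x^4 - y)/(x - 5y^4)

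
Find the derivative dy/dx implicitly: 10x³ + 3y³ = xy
Differentiate both sides with respect to x, treating y as y(x). By the chain rule, any term containing y contributes a factor of y' = dy/dx when we differentiate it.

Move every term to one side and write the relation as F(x, y) = 0. Term by term,
  d/dx[10x^3] = 30x^2
  d/dx[-xy] = -x·y' - y
  d/dx[3y^3] = 9y^2·y'

The pieces without y' make up ∂F/∂x and the coefficient of y' is ∂F/∂y:
  ∂F/∂x = 30x^2 - y,
  ∂F/∂y = -x + 9y^2.

Since d/dx[F] = ∂F/∂x + (∂F/∂y)·y' = 0, solve for y':
  (∂F/∂y)·y' = -∂F/∂x
  dy/dx = -(∂F/∂x)/(∂F/∂y) = -(30x^2 - y)/(-x + 9y^2) = (30x^2 - y)/(x - 9y^2)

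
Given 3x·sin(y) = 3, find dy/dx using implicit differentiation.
Differentiate the relation implicitly: treat y = y(x) and apply the chain rule, so every y-derivative picks up a y' = dy/dx factor.

With everything moved to the left-hand side, differentiate term by term:
  d/dx[3x·sin(y)] = 3x·y'·cos(y) + 3sin(y)
  d/dx[-3] = 0

Separating the contributions that come from x directly and those that come through y:
  without y':      3sin(y)
  multiplying y':  3x·cos(y)

so (3sin(y)) + (3x·cos(y))·y' = 0, and therefore
  dy/dx = -(3sin(y))/(3x·cos(y)) = -tan(y)/x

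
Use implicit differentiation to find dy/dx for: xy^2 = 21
Differentiate both sides with respect to x, treating y as y(x). By the chain rule, any term containing y contributes a factor of y' = dy/dx when we differentiate it.

Move every term to one side and write the relation as F(x, y) = 0. Term by term,
  d/dx[xy^2] = 2xy·y' + y^2
  d/dx[-21] = 0

The pieces without y' make up ∂F/∂x and the coefficient of y' is ∂F/∂y:
  ∂F/∂x = y^2,
  ∂F/∂y = 2xy.

Since d/dx[F] = ∂F/∂x + (∂F/∂y)·y' = 0, solve for y':
  (∂F/∂y)·y' = -∂F/∂x
  dy/dx = -(∂F/∂x)/(∂F/∂y) = -(y^2)/(2xy) = -y/(2x)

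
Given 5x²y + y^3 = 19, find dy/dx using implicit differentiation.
Differentiate both sides with respect to x, treating y as y(x). By the chain rule, any term containing y contributes a factor of y' = dy/dx when we differentiate it.

Move every term to one side and write the relation as F(x, y) = 0. Term by term,
  d/dx[5x^2y] = 5x^2·y' + 10xy
  d/dx[y^3] = 3y^2·y'
  d/dx[-19] = 0

The pieces without y' make up ∂F/∂x and the coefficient of y' is ∂F/∂y:
  ∂F/∂x = 10xy,
  ∂F/∂y = 5x^2 + 3y^2.

Since d/dx[F] = ∂F/∂x + (∂F/∂y)·y' = 0, solve for y':
  (∂F/∂y)·y' = -∂F/∂x
  dy/dx = -(∂F/∂x)/(∂F/∂y) = -(10xy)/(5x^2 + 3y^2) = -10xy/(5x^2 + 3y^2)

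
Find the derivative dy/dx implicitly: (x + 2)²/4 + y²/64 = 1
Take d/dx of both sides. Since y is implicitly a function of x, the chain rule attaches a y' = dy/dx factor whenever we differentiate through y.

Set F(x, y) = (left side) − (right side), so the curve is F = 0. Differentiating each term of F:
  d/dx[y^2/64] = y·y'/32
  d/dx[(x + 2)^2/4] = x/2 + 1
  d/dx[-1] = 0

Collecting, the y'-free part is the partial derivative in x and the y' coefficient is the partial derivative in y:
  ∂F/∂x = x/2 + 1
  ∂F/∂y = y/32

so d/dx[F(x, y(x))] = ∂F/∂x + (∂F/∂y)·y' = 0. Rearranging,
  dy/dx = -(∂F/∂x)/(∂F/∂y) = -(x/2 + 1)/(y/32)
        = -((x + 2)/2)/(y/32) = 16(-x - 2)/y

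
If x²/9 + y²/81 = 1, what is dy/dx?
Apply d/dx to both sides, remembering that y depends on x. Each occurrence of y therefore brings in a y' = dy/dx via the chain rule.

With F(x, y) equal to the left-hand side minus the right, differentiate F term by term:
  d/dx[x^2/9] = 2x/9
  d/dx[y^2/81] = 2y·y'/81
  d/dx[-1] = 0
Adding these up, d/dx[F] = 0 becomes
  (2x/9) + (2y/81)·y' = 0,
so isolating y',
  dy/dx = -(2x/9)/(2y/81) = -9x/y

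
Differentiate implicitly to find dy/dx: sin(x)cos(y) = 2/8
Differentiate the relation implicitly: treat y = y(x) and apply the chain rule, so every y-derivative picks up a y' = dy/dx factor.

With everything moved to the left-hand side, differentiate term by term:
  d/dx[sin(x)·cos(y)] = -y'·sin(x)·sin(y) + cos(x)·cos(y)
  d/dx[-1/4] = 0

Separating the contributions that come from x directly and those that come through y:
  without y':      cos(x)·cos(y)
  multiplying y':  -sin(x)·sin(y)

so (cos(x)·cos(y)) + (-sin(x)·sin(y))·y' = 0, and therefore
  dy/dx = -(cos(x)·cos(y))/(-sin(x)·sin(y)) = 1/(tan(x)·tan(y))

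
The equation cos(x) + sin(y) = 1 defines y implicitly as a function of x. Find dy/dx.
Take d/dx of both sides. Since y is implicitly a function of x, the chain rule attaches a y' = dy/dx factor whenever we differentiate through y.

Set F(x, y) = (left side) − (right side), so the curve is F = 0. Differentiating each term of F:
  d/dx[sin(y)] = y'·cos(y)
  d/dx[cos(x)] = -sin(x)
  d/dx[-1] = 0

Collecting, the y'-free part is the partial derivative in x and the y' coefficient is the partial derivative in y:
  ∂F/∂x = -sin(x)
  ∂F/∂y = cos(y)

so d/dx[F(x, y(x))] = ∂F/∂x + (∂F/∂y)·y' = 0. Rearranging,
  dy/dx = -(∂F/∂x)/(∂F/∂y) = -(-sin(x))/(cos(y)) = sin(x)/cos(y)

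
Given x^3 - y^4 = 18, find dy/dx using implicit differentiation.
Differentiate the relation implicitly: treat y = y(x) and apply the chain rule, so every y-derivative picks up a y' = dy/dx factor.

With everything moved to the left-hand side, differentiate term by term:
  d/dx[x^3] = 3x^2
  d/dx[-y^4] = -4y^3·y'
  d/dx[-18] = 0

Separating the contributions that come from x directly and those that come through y:
  without y':      3x^2
  multiplying y':  -4y^3

so (3x^2) + (-4y^3)·y' = 0, and therefore
  dy/dx = -(3x^2)/(-4y^3) = 3x^2/(4y^3)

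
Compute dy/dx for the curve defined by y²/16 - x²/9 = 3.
Differentiate both sides with respect to x, treating y as y(x). By the chain rule, any term containing y contributes a factor of y' = dy/dx when we differentiate it.

Move every term to one side and write the relation as F(x, y) = 0. Term by term,
  d/dx[-x^2/9] = -2x/9
  d/dx[y^2/16] = y·y'/8
  d/dx[-3] = 0

The pieces without y' make up ∂F/∂x and the coefficient of y' is ∂F/∂y:
  ∂F/∂x = -2x/9,
  ∂F/∂y = y/8.

Since d/dx[F] = ∂F/∂x + (∂F/∂y)·y' = 0, solve for y':
  (∂F/∂y)·y' = -∂F/∂x
  dy/dx = -(∂F/∂x)/(∂F/∂y) = -(-2x/9)/(y/8) = 16x/(9y)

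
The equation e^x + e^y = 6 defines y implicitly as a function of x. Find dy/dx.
Take d/dx of both sides. Since y is implicitly a function of x, the chain rule attaches a y' = dy/dx factor whenever we differentiate through y.

Set F(x, y) = (left side) − (right side), so the curve is F = 0. Differentiating each term of F:
  d/dx[e^(x)] = e^(x)
  d/dx[e^(y)] = y'·e^(y)
  d/dx[-6] = 0

Collecting, the y'-free part is the partial derivative in x and the y' coefficient is the partial derivative in y:
  ∂F/∂x = e^(x)
  ∂F/∂y = e^(y)

so d/dx[F(x, y(x))] = ∂F/∂x + (∂F/∂y)·y' = 0. Rearranging,
  dy/dx = -(∂F/∂x)/(∂F/∂y) = -(e^(x))/(e^(y)) = -e^(x - y)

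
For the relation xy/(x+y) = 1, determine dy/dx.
Apply d/dx to both sides, remembering that y depends on x. Each occurrence of y therefore brings in a y' = dy/dx via the chain rule.

With F(x, y) equal to the left-hand side minus the right, differentiate F term by term:
  d/dx[xy/(x + y)] = xy(-y' - 1)/(x + y)^2 + x·y'/(x + y) + y/(x + y)
  d/dx[-1] = 0
Adding these up, d/dx[F] = 0 becomes
  (-xy/(x + y)^2 + y/(x + y)) + (-xy/(x + y)^2 + x/(x + y))·y' = 0,
so isolating y',
  dy/dx = -(-xy/(x + y)^2 + y/(x + y))/(-xy/(x + y)^2 + x/(x + y))
        = -(y^2/(x + y)^2)/(x^2/(x + y)^2) = -y^2/x^2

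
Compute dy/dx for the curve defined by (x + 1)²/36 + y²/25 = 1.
Differentiate the relation implicitly: treat y = y(x) and apply the chain rule, so every y-derivative picks up a y' = dy/dx factor.

With everything moved to the left-hand side, differentiate term by term:
  d/dx[y^2/25] = 2y·y'/25
  d/dx[(x + 1)^2/36] = x/18 + 1/18
  d/dx[-1] = 0

Separating the contributions that come from x directly and those that come through y:
  without y':      x/18 + 1/18
  multiplying y':  2y/25

so (x/18 + 1/18) + (2y/25)·y' = 0, and therefore
  dy/dx = -(x/18 + 1/18)/(2y/25)
        = -((x + 1)/18)/(2y/25) = 25(-x - 1)/(36y)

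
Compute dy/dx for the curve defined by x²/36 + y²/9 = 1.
Take d/dx of both sides. Since y is implicitly a function of x, the chain rule attaches a y' = dy/dx factor whenever we differentiate through y.

Set F(x, y) = (left side) − (right side), so the curve is F = 0. Differentiating each term of F:
  d/dx[x^2/36] = x/18
  d/dx[y^2/9] = 2y·y'/9
  d/dx[-1] = 0

Collecting, the y'-free part is the partial derivative in x and the y' coefficient is the partial derivative in y:
  ∂F/∂x = x/18
  ∂F/∂y = 2y/9

so d/dx[F(x, y(x))] = ∂F/∂x + (∂F/∂y)·y' = 0. Rearranging,
  dy/dx = -(∂F/∂x)/(∂F/∂y) = -(x/18)/(2y/9) = -x/(4y)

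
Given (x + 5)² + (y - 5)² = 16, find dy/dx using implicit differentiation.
Differentiate both sides with respect to x, treating y as y(x). By the chain rule, any term containing y contributes a factor of y' = dy/dx when we differentiate it.

Move every term to one side and write the relation as F(x, y) = 0. Term by term,
  d/dx[(x + 5)^2] = 2x + 10
  d/dx[(y - 5)^2] = 2·y'(y - 5)
  d/dx[-16] = 0

The pieces without y' make up ∂F/∂x and the coefficient of y' is ∂F/∂y:
  ∂F/∂x = 2x + 10,
  ∂F/∂y = 2y - 10.

Since d/dx[F] = ∂F/∂x + (∂F/∂y)·y' = 0, solve for y':
  (∂F/∂y)·y' = -∂F/∂x
  dy/dx = -(∂F/∂x)/(∂F/∂y) = -(2x + 10)/(2y - 10) = (-x - 5)/(y - 5)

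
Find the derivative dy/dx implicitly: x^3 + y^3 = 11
Take d/dx of both sides. Since y is implicitly a function of x, the chain rule attaches a y' = dy/dx factor whenever we differentiate through y.

Set F(x, y) = (left side) − (right side), so the curve is F = 0. Differentiating each term of F:
  d/dx[x^3] = 3x^2
  d/dx[y^3] = 3y^2·y'
  d/dx[-11] = 0

Collecting, the y'-free part is the partial derivative in x and the y' coefficient is the partial derivative in y:
  ∂F/∂x = 3x^2
  ∂F/∂y = 3y^2

so d/dx[F(x, y(x))] = ∂F/∂x + (∂F/∂y)·y' = 0. Rearranging,
  dy/dx = -(∂F/∂x)/(∂F/∂y) = -(3x^2)/(3y^2) = -x^2/y^2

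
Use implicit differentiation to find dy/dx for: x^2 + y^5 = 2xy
Take d/dx of both sides. Since y is implicitly a function of x, the chain rule attaches a y' = dy/dx factor whenever we differentiate through y.

Set F(x, y) = (left side) − (right side), so the curve is F = 0. Differentiating each term of F:
  d/dx[x^2] = 2x
  d/dx[-2xy] = -2x·y' - 2y
  d/dx[y^5] = 5y^4·y'

Collecting, the y'-free part is the partial derivative in x and the y' coefficient is the partial derivative in y:
  ∂F/∂x = 2x - 2y
  ∂F/∂y = -2x + 5y^4

so d/dx[F(x, y(x))] = ∂F/∂x + (∂F/∂y)·y' = 0. Rearranging,
  dy/dx = -(∂F/∂x)/(∂F/∂y) = -(2x - 2y)/(-2x + 5y^4) = 2(x - y)/(2x - 5y^4)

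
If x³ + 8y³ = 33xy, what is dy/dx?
Differentiate both sides with respect to x, treating y as y(x). By the chain rule, any term containing y contributes a factor of y' = dy/dx when we differentiate it.

Move every term to one side and write the relation as F(x, y) = 0. Term by term,
  d/dx[x^3] = 3x^2
  d/dx[-33xy] = -33x·y' - 33y
  d/dx[8y^3] = 24y^2·y'

The pieces without y' make up ∂F/∂x and the coefficient of y' is ∂F/∂y:
  ∂F/∂x = 3x^2 - 33y,
  ∂F/∂y = -33x + 24y^2.

Since d/dx[F] = ∂F/∂x + (∂F/∂y)·y' = 0, solve for y':
  (∂F/∂y)·y' = -∂F/∂x
  dy/dx = -(∂F/∂x)/(∂F/∂y) = -(3x^2 - 33y)/(-33x + 24y^2) = (x^2 - 11y)/(11x - 8y^2)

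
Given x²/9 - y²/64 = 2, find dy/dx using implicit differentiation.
Apply d/dx to both sides, remembering that y depends on x. Each occurrence of y therefore brings in a y' = dy/dx via the chain rule.

With F(x, y) equal to the left-hand side minus the right, differentiate F term by term:
  d/dx[x^2/9] = 2x/9
  d/dx[-y^2/64] = -y·y'/32
  d/dx[-2] = 0
Adding these up, d/dx[F] = 0 becomes
  (2x/9) + (-y/32)·y' = 0,
so isolating y',
  dy/dx = -(2x/9)/(-y/32) = 64x/(9y)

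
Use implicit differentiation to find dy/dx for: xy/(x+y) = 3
Apply d/dx to both sides, remembering that y depends on x. Each occurrence of y therefore brings in a y' = dy/dx via the chain rule.

With F(x, y) equal to the left-hand side minus the right, differentiate F term by term:
  d/dx[xy/(x + y)] = xy(-y' - 1)/(x + y)^2 + x·y'/(x + y) + y/(x + y)
  d/dx[-3] = 0
Adding these up, d/dx[F] = 0 becomes
  (-xy/(x + y)^2 + y/(x + y)) + (-xy/(x + y)^2 + x/(x + y))·y' = 0,
so isolating y',
  dy/dx = -(-xy/(x + y)^2 + y/(x + y))/(-xy/(x + y)^2 + x/(x + y))
        = -(y^2/(x + y)^2)/(x^2/(x + y)^2) = -y^2/x^2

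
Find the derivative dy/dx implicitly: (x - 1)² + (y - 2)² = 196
Apply d/dx to both sides, remembering that y depends on x. Each occurrence of y therefore brings in a y' = dy/dx via the chain rule.

With F(x, y) equal to the left-hand side minus the right, differentiate F term by term:
  d/dx[(x - 1)^2] = 2x - 2
  d/dx[(y - 2)^2] = 2·y'(y - 2)
  d/dx[-196] = 0
Adding these up, d/dx[F] = 0 becomes
  (2x - 2) + (2y - 4)·y' = 0,
so isolating y',
  dy/dx = -(2x - 2)/(2y - 4) = (1 - x)/(y - 2)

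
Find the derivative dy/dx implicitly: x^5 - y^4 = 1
Apply d/dx to both sides, remembering that y depends on x. Each occurrence of y therefore brings in a y' = dy/dx via the chain rule.

With F(x, y) equal to the left-hand side minus the right, differentiate F term by term:
  d/dx[x^5] = 5x^4
  d/dx[-y^4] = -4y^3·y'
  d/dx[-1] = 0
Adding these up, d/dx[F] = 0 becomes
  (5x^4) + (-4y^3)·y' = 0,
so isolating y',
  dy/dx = -(5x^4)/(-4y^3) = 5x^4/(4y^3)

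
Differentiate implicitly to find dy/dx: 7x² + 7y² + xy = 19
Differentiate the relation implicitly: treat y = y(x) and apply the chain rule, so every y-derivative picks up a y' = dy/dx factor.

With everything moved to the left-hand side, differentiate term by term:
  d/dx[7x^2] = 14x
  d/dx[xy] = x·y' + y
  d/dx[7y^2] = 14y·y'
  d/dx[-19] = 0

Separating the contributions that come from x directly and those that come through y:
  without y':      14x + y
  multiplying y':  x + 14y

so (14x + y) + (x + 14y)·y' = 0, and therefore
  dy/dx = -(14x + y)/(x + 14y) = (-14x - y)/(x + 14y)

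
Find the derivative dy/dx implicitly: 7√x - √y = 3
Differentiate the relation implicitly: treat y = y(x) and apply the chain rule, so every y-derivative picks up a y' = dy/dx factor.

With everything moved to the left-hand side, differentiate term by term:
  d/dx[7√(x)] = 7/(2√(x))
  d/dx[-√(y)] = -y'/(2√(y))
  d/dx[-3] = 0

Separating the contributions that come from x directly and those that come through y:
  without y':      7/(2√(x))
  multiplying y':  -1/(2√(y))

so (7/(2√(x))) + (-1/(2√(y)))·y' = 0, and therefore
  dy/dx = -(7/(2√(x)))/(-1/(2√(y))) = 7√(y)/√(x)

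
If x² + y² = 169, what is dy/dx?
Take d/dx of both sides. Since y is implicitly a function of x, the chain rule attaches a y' = dy/dx factor whenever we differentiate through y.

Set F(x, y) = (left side) − (right side), so the curve is F = 0. Differentiating each term of F:
  d/dx[x^2] = 2x
  d/dx[y^2] = 2y·y'
  d/dx[-169] = 0

Collecting, the y'-free part is the partial derivative in x and the y' coefficient is the partial derivative in y:
  ∂F/∂x = 2x
  ∂F/∂y = 2y

so d/dx[F(x, y(x))] = ∂F/∂x + (∂F/∂y)·y' = 0. Rearranging,
  dy/dx = -(∂F/∂x)/(∂F/∂y) = -(2x)/(2y) = -x/y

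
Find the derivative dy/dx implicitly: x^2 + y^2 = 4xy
Differentiate the relation implicitly: treat y = y(x) and apply the chain rule, so every y-derivative picks up a y' = dy/dx factor.

With everything moved to the left-hand side, differentiate term by term:
  d/dx[x^2] = 2x
  d/dx[-4xy] = -4x·y' - 4y
  d/dx[y^2] = 2y·y'

Separating the contributions that come from x directly and those that come through y:
  without y':      2x - 4y
  multiplying y':  -4x + 2y

so (2x - 4y) + (-4x + 2y)·y' = 0, and therefore
  dy/dx = -(2x - 4y)/(-4x + 2y) = (x - 2y)/(2x - y)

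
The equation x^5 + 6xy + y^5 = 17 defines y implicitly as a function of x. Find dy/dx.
Take d/dx of both sides. Since y is implicitly a function of x, the chain rule attaches a y' = dy/dx factor whenever we differentiate through y.

Set F(x, y) = (left side) − (right side), so the curve is F = 0. Differentiating each term of F:
  d/dx[x^5] = 5x^4
  d/dx[6xy] = 6x·y' + 6y
  d/dx[y^5] = 5y^4·y'
  d/dx[-17] = 0

Collecting, the y'-free part is the partial derivative in x and the y' coefficient is the partial derivative in y:
  ∂F/∂x = 5x^4 + 6y
  ∂F/∂y = 6x + 5y^4

so d/dx[F(x, y(x))] = ∂F/∂x + (∂F/∂y)·y' = 0. Rearranging,
  dy/dx = -(∂F/∂x)/(∂F/∂y) = -(5x^4 + 6y)/(6x + 5y^4) = (-5x^4 - 6y)/(6x + 5y^4)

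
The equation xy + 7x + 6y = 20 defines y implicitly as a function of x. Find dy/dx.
Apply d/dx to both sides, remembering that y depends on x. Each occurrence of y therefore brings in a y' = dy/dx via the chain rule.

With F(x, y) equal to the left-hand side minus the right, differentiate F term by term:
  d/dx[xy] = x·y' + y
  d/dx[7x] = 7
  d/dx[6y] = 6·y'
  d/dx[-20] = 0
Adding these up, d/dx[F] = 0 becomes
  (y + 7) + (x + 6)·y' = 0,
so isolating y',
  dy/dx = -(y + 7)/(x + 6) = (-y - 7)/(x + 6)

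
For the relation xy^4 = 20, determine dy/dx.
Take d/dx of both sides. Since y is implicitly a function of x, the chain rule attaches a y' = dy/dx factor whenever we differentiate through y.

Set F(x, y) = (left side) − (right side), so the curve is F = 0. Differentiating each term of F:
  d/dx[xy^4] = 4xy^3·y' + y^4
  d/dx[-20] = 0

Collecting, the y'-free part is the partial derivative in x and the y' coefficient is the partial derivative in y:
  ∂F/∂x = y^4
  ∂F/∂y = 4xy^3

so d/dx[F(x, y(x))] = ∂F/∂x + (∂F/∂y)·y' = 0. Rearranging,
  dy/dx = -(∂F/∂x)/(∂F/∂y) = -(y^4)/(4xy^3) = -y/(4x)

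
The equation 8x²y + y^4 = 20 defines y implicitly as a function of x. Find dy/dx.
Differentiate both sides with respect to x, treating y as y(x). By the chain rule, any term containing y contributes a factor of y' = dy/dx when we differentiate it.

Move every term to one side and write the relation as F(x, y) = 0. Term by term,
  d/dx[8x^2y] = 8x^2·y' + 16xy
  d/dx[y^4] = 4y^3·y'
  d/dx[-20] = 0

The pieces without y' make up ∂F/∂x and the coefficient of y' is ∂F/∂y:
  ∂F/∂x = 16xy,
  ∂F/∂y = 8x^2 + 4y^3.

Since d/dx[F] = ∂F/∂x + (∂F/∂y)·y' = 0, solve for y':
  (∂F/∂y)·y' = -∂F/∂x
  dy/dx = -(∂F/∂x)/(∂F/∂y) = -(16xy)/(8x^2 + 4y^3) = -4xy/(2x^2 + y^3)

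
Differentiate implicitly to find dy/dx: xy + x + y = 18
Differentiate both sides with respect to x, treating y as y(x). By the chain rule, any term containing y contributes a factor of y' = dy/dx when we differentiate it.

Move every term to one side and write the relation as F(x, y) = 0. Term by term,
  d/dx[xy] = x·y' + y
  d/dx[x] = 1
  d/dx[y] = y'
  d/dx[-18] = 0

The pieces without y' make up ∂F/∂x and the coefficient of y' is ∂F/∂y:
  ∂F/∂x = y + 1,
  ∂F/∂y = x + 1.

Since d/dx[F] = ∂F/∂x + (∂F/∂y)·y' = 0, solve for y':
  (∂F/∂y)·y' = -∂F/∂x
  dy/dx = -(∂F/∂x)/(∂F/∂y) = -(y + 1)/(x + 1) = (-y - 1)/(x + 1)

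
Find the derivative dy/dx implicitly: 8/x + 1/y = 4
Take d/dx of both sides. Since y is implicitly a function of x, the chain rule attaches a y' = dy/dx factor whenever we differentiate through y.

Set F(x, y) = (left side) − (right side), so the curve is F = 0. Differentiating each term of F:
  d/dx[1/y] = -y'/y^2
  d/dx[8/x] = -8/x^2
  d/dx[-4] = 0

Collecting, the y'-free part is the partial derivative in x and the y' coefficient is the partial derivative in y:
  ∂F/∂x = -8/x^2
  ∂F/∂y = -1/y^2

so d/dx[F(x, y(x))] = ∂F/∂x + (∂F/∂y)·y' = 0. Rearranging,
  dy/dx = -(∂F/∂x)/(∂F/∂y) = -(-8/x^2)/(-1/y^2) = -8y^2/x^2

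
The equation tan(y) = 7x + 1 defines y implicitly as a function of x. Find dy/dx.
Take d/dx of both sides. Since y is implicitly a function of x, the chain rule attaches a y' = dy/dx factor whenever we differentiate through y.

Set F(x, y) = (left side) − (right side), so the curve is F = 0. Differentiating each term of F:
  d/dx[-7x] = -7
  d/dx[tan(y)] = y'(tan(y)^2 + 1)
  d/dx[-1] = 0

Collecting, the y'-free part is the partial derivative in x and the y' coefficient is the partial derivative in y:
  ∂F/∂x = -7
  ∂F/∂y = tan(y)^2 + 1

so d/dx[F(x, y(x))] = ∂F/∂x + (∂F/∂y)·y' = 0. Rearranging,
  dy/dx = -(∂F/∂x)/(∂F/∂y) = -(-7)/(tan(y)^2 + 1) = 7cos(y)^2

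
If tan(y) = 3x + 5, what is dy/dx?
Differentiate the relation implicitly: treat y = y(x) and apply the chain rule, so every y-derivative picks up a y' = dy/dx factor.

With everything moved to the left-hand side, differentiate term by term:
  d/dx[-3x] = -3
  d/dx[tan(y)] = y'(tan(y)^2 + 1)
  d/dx[-5] = 0

Separating the contributions that come from x directly and those that come through y:
  without y':      -3
  multiplying y':  tan(y)^2 + 1

so (-3) + (tan(y)^2 + 1)·y' = 0, and therefore
  dy/dx = -(-3)/(tan(y)^2 + 1) = 3cos(y)^2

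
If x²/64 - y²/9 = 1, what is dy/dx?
Apply d/dx to both sides, remembering that y depends on x. Each occurrence of y therefore brings in a y' = dy/dx via the chain rule.

With F(x, y) equal to the left-hand side minus the right, differentiate F term by term:
  d/dx[x^2/64] = x/32
  d/dx[-y^2/9] = -2y·y'/9
  d/dx[-1] = 0
Adding these up, d/dx[F] = 0 becomes
  (x/32) + (-2y/9)·y' = 0,
so isolating y',
  dy/dx = -(x/32)/(-2y/9) = 9x/(64y)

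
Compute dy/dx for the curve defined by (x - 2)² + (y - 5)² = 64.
Take d/dx of both sides. Since y is implicitly a function of x, the chain rule attaches a y' = dy/dx factor whenever we differentiate through y.

Set F(x, y) = (left side) − (right side), so the curve is F = 0. Differentiating each term of F:
  d/dx[(x - 2)^2] = 2x - 4
  d/dx[(y - 5)^2] = 2·y'(y - 5)
  d/dx[-64] = 0

Collecting, the y'-free part is the partial derivative in x and the y' coefficient is the partial derivative in y:
  ∂F/∂x = 2x - 4
  ∂F/∂y = 2y - 10

so d/dx[F(x, y(x))] = ∂F/∂x + (∂F/∂y)·y' = 0. Rearranging,
  dy/dx = -(∂F/∂x)/(∂F/∂y) = -(2x - 4)/(2y - 10) = (2 - x)/(y - 5)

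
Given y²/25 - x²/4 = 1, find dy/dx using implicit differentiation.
Take d/dx of both sides. Since y is implicitly a function of x, the chain rule attaches a y' = dy/dx factor whenever we differentiate through y.

Set F(x, y) = (left side) − (right side), so the curve is F = 0. Differentiating each term of F:
  d/dx[-x^2/4] = -x/2
  d/dx[y^2/25] = 2y·y'/25
  d/dx[-1] = 0

Collecting, the y'-free part is the partial derivative in x and the y' coefficient is the partial derivative in y:
  ∂F/∂x = -x/2
  ∂F/∂y = 2y/25

so d/dx[F(x, y(x))] = ∂F/∂x + (∂F/∂y)·y' = 0. Rearranging,
  dy/dx = -(∂F/∂x)/(∂F/∂y) = -(-x/2)/(2y/25) = 25x/(4y)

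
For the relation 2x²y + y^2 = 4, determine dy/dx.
Take d/dx of both sides. Since y is implicitly a function of x, the chain rule attaches a y' = dy/dx factor whenever we differentiate through y.

Set F(x, y) = (left side) − (right side), so the curve is F = 0. Differentiating each term of F:
  d/dx[2x^2y] = 2x^2·y' + 4xy
  d/dx[y^2] = 2y·y'
  d/dx[-4] = 0

Collecting, the y'-free part is the partial derivative in x and the y' coefficient is the partial derivative in y:
  ∂F/∂x = 4xy
  ∂F/∂y = 2x^2 + 2y

so d/dx[F(x, y(x))] = ∂F/∂x + (∂F/∂y)·y' = 0. Rearranging,
  dy/dx = -(∂F/∂x)/(∂F/∂y) = -(4xy)/(2x^2 + 2y) = -2xy/(x^2 + y)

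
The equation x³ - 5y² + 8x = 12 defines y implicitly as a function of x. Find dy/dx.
Differentiate both sides with respect to x, treating y as y(x). By the chain rule, any term containing y contributes a factor of y' = dy/dx when we differentiate it.

Move every term to one side and write the relation as F(x, y) = 0. Term by term,
  d/dx[x^3] = 3x^2
  d/dx[8x] = 8
  d/dx[-5y^2] = -10y·y'
  d/dx[-12] = 0

The pieces without y' make up ∂F/∂x and the coefficient of y' is ∂F/∂y:
  ∂F/∂x = 3x^2 + 8,
  ∂F/∂y = -10y.

Since d/dx[F] = ∂F/∂x + (∂F/∂y)·y' = 0, solve for y':
  (∂F/∂y)·y' = -∂F/∂x
  dy/dx = -(∂F/∂x)/(∂F/∂y) = -(3x^2 + 8)/(-10y) = (3x^2 + 8)/(10y)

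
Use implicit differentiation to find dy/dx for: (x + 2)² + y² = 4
Differentiate both sides with respect to x, treating y as y(x). By the chain rule, any term containing y contributes a factor of y' = dy/dx when we differentiate it.

Move every term to one side and write the relation as F(x, y) = 0. Term by term,
  d/dx[y^2] = 2y·y'
  d/dx[(x + 2)^2] = 2x + 4
  d/dx[-4] = 0

The pieces without y' make up ∂F/∂x and the coefficient of y' is ∂F/∂y:
  ∂F/∂x = 2x + 4,
  ∂F/∂y = 2y.

Since d/dx[F] = ∂F/∂x + (∂F/∂y)·y' = 0, solve for y':
  (∂F/∂y)·y' = -∂F/∂x
  dy/dx = -(∂F/∂x)/(∂F/∂y) = -(2x + 4)/(2y) = (-x - 2)/y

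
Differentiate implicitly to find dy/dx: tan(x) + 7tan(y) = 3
Apply d/dx to both sides, remembering that y depends on x. Each occurrence of y therefore brings in a y' = dy/dx via the chain rule.

With F(x, y) equal to the left-hand side minus the right, differentiate F term by term:
  d/dx[tan(x)] = tan(x)^2 + 1
  d/dx[7tan(y)] = 7·y'(tan(y)^2 + 1)
  d/dx[-3] = 0
Adding these up, d/dx[F] = 0 becomes
  (tan(x)^2 + 1) + (7tan(y)^2 + 7)·y' = 0,
so isolating y',
  dy/dx = -(tan(x)^2 + 1)/(7tan(y)^2 + 7) = -cos(y)^2/(7cos(x)^2)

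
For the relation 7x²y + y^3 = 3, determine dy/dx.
Differentiate the relation implicitly: treat y = y(x) and apply the chain rule, so every y-derivative picks up a y' = dy/dx factor.

With everything moved to the left-hand side, differentiate term by term:
  d/dx[7x^2y] = 7x^2·y' + 14xy
  d/dx[y^3] = 3y^2·y'
  d/dx[-3] = 0

Separating the contributions that come from x directly and those that come through y:
  without y':      14xy
  multiplying y':  7x^2 + 3y^2

so (14xy) + (7x^2 + 3y^2)·y' = 0, and therefore
  dy/dx = -(14xy)/(7x^2 + 3y^2) = -14xy/(7x^2 + 3y^2)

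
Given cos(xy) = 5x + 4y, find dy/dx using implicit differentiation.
Apply d/dx to both sides, remembering that y depends on x. Each occurrence of y therefore brings in a y' = dy/dx via the chain rule.

With F(x, y) equal to the left-hand side minus the right, differentiate F term by term:
  d/dx[-5x] = -5
  d/dx[-4y] = -4·y'
  d/dx[cos(xy)] = -(x·y' + y)·sin(xy)
Adding these up, d/dx[F] = 0 becomes
  (-y·sin(xy) - 5) + (-x·sin(xy) - 4)·y' = 0,
so isolating y',
  dy/dx = -(-y·sin(xy) - 5)/(-x·sin(xy) - 4) = -(y·sin(xy) + 5)/(x·sin(xy) + 4)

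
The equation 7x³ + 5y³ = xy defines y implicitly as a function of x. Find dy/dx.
Differentiate both sides with respect to x, treating y as y(x). By the chain rule, any term containing y contributes a factor of y' = dy/dx when we differentiate it.

Move every term to one side and write the relation as F(x, y) = 0. Term by term,
  d/dx[7x^3] = 21x^2
  d/dx[-xy] = -x·y' - y
  d/dx[5y^3] = 15y^2·y'

The pieces without y' make up ∂F/∂x and the coefficient of y' is ∂F/∂y:
  ∂F/∂x = 21x^2 - y,
  ∂F/∂y = -x + 15y^2.

Since d/dx[F] = ∂F/∂x + (∂F/∂y)·y' = 0, solve for y':
  (∂F/∂y)·y' = -∂F/∂x
  dy/dx = -(∂F/∂x)/(∂F/∂y) = -(21x^2 - y)/(-x + 15y^2) = (21x^2 - y)/(x - 15y^2)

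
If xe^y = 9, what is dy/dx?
Differentiate the relation implicitly: treat y = y(x) and apply the chain rule, so every y-derivative picks up a y' = dy/dx factor.

With everything moved to the left-hand side, differentiate term by term:
  d/dx[x·e^(y)] = x·y'·e^(y) + e^(y)
  d/dx[-9] = 0

Separating the contributions that come from x directly and those that come through y:
  without y':      e^(y)
  multiplying y':  x·e^(y)

so (e^(y)) + (x·e^(y))·y' = 0, and therefore
  dy/dx = -(e^(y))/(x·e^(y)) = -1/x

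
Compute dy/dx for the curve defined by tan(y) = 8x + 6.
Apply d/dx to both sides, remembering that y depends on x. Each occurrence of y therefore brings in a y' = dy/dx via the chain rule.

With F(x, y) equal to the left-hand side minus the right, differentiate F term by term:
  d/dx[-8x] = -8
  d/dx[tan(y)] = y'(tan(y)^2 + 1)
  d/dx[-6] = 0
Adding these up, d/dx[F] = 0 becomes
  (-8) + (tan(y)^2 + 1)·y' = 0,
so isolating y',
  dy/dx = -(-8)/(tan(y)^2 + 1) = 8cos(y)^2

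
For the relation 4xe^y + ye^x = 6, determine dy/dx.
Apply d/dx to both sides, remembering that y depends on x. Each occurrence of y therefore brings in a y' = dy/dx via the chain rule.

With F(x, y) equal to the left-hand side minus the right, differentiate F term by term:
  d/dx[4x·e^(y)] = 4x·y'·e^(y) + 4e^(y)
  d/dx[y·e^(x)] = y·e^(x) + y'·e^(x)
  d/dx[-6] = 0
Adding these up, d/dx[F] = 0 becomes
  (y·e^(x) + 4e^(y)) + (4x·e^(y) + e^(x))·y' = 0,
so isolating y',
  dy/dx = -(y·e^(x) + 4e^(y))/(4x·e^(y) + e^(x)) = (-y·e^(x) - 4e^(y))/(4x·e^(y) + e^(x))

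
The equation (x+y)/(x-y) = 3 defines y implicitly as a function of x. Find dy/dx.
Take d/dx of both sides. Since y is implicitly a function of x, the chain rule attaches a y' = dy/dx factor whenever we differentiate through y.

Set F(x, y) = (left side) − (right side), so the curve is F = 0. Differentiating each term of F:
  d/dx[(x + y)/(x - y)] = (y' + 1)/(x - y) + (x + y)(y' - 1)/(x - y)^2
  d/dx[-3] = 0

Collecting, the y'-free part is the partial derivative in x and the y' coefficient is the partial derivative in y:
  ∂F/∂x = 1/(x - y) - (x + y)/(x - y)^2
  ∂F/∂y = 1/(x - y) + (x + y)/(x - y)^2

so d/dx[F(x, y(x))] = ∂F/∂x + (∂F/∂y)·y' = 0. Rearranging,
  dy/dx = -(∂F/∂x)/(∂F/∂y) = -(1/(x - y) - (x + y)/(x - y)^2)/(1/(x - y) + (x + y)/(x - y)^2)
        = -(-2y/(x - y)^2)/(2x/(x - y)^2) = y/x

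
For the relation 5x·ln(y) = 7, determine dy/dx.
Apply d/dx to both sides, remembering that y depends on x. Each occurrence of y therefore brings in a y' = dy/dx via the chain rule.

With F(x, y) equal to the left-hand side minus the right, differentiate F term by term:
  d/dx[5x·ln(y)] = 5x·y'/y + 5ln(y)
  d/dx[-7] = 0
Adding these up, d/dx[F] = 0 becomes
  (5ln(y)) + (5x/y)·y' = 0,
so isolating y',
  dy/dx = -(5ln(y))/(5x/y) = -y·ln(y)/x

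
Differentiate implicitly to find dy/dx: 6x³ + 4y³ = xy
Differentiate the relation implicitly: treat y = y(x) and apply the chain rule, so every y-derivative picks up a y' = dy/dx factor.

With everything moved to the left-hand side, differentiate term by term:
  d/dx[6x^3] = 18x^2
  d/dx[-xy] = -x·y' - y
  d/dx[4y^3] = 12y^2·y'

Separating the contributions that come from x directly and those that come through y:
  without y':      18x^2 - y
  multiplying y':  -x + 12y^2

so (18x^2 - y) + (-x + 12y^2)·y' = 0, and therefore
  dy/dx = -(18x^2 - y)/(-x + 12y^2) = (18x^2 - y)/(x - 12y^2)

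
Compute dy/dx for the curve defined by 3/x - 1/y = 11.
Differentiate the relation implicitly: treat y = y(x) and apply the chain rule, so every y-derivative picks up a y' = dy/dx factor.

With everything moved to the left-hand side, differentiate term by term:
  d/dx[-1/y] = y'/y^2
  d/dx[3/x] = -3/x^2
  d/dx[-11] = 0

Separating the contributions that come from x directly and those that come through y:
  without y':      -3/x^2
  multiplying y':  y^(-2)

so (-3/x^2) + (y^(-2))·y' = 0, and therefore
  dy/dx = -(-3/x^2)/(y^(-2)) = 3y^2/x^2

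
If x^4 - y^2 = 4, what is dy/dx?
Differentiate both sides with respect to x, treating y as y(x). By the chain rule, any term containing y contributes a factor of y' = dy/dx when we differentiate it.

Move every term to one side and write the relation as F(x, y) = 0. Term by term,
  d/dx[x^4] = 4x^3
  d/dx[-y^2] = -2y·y'
  d/dx[-4] = 0

The pieces without y' make up ∂F/∂x and the coefficient of y' is ∂F/∂y:
  ∂F/∂x = 4x^3,
  ∂F/∂y = -2y.

Since d/dx[F] = ∂F/∂x + (∂F/∂y)·y' = 0, solve for y':
  (∂F/∂y)·y' = -∂F/∂x
  dy/dx = -(∂F/∂x)/(∂F/∂y) = -(4x^3)/(-2y) = 2x^3/y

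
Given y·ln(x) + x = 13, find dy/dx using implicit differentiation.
Take d/dx of both sides. Since y is implicitly a function of x, the chain rule attaches a y' = dy/dx factor whenever we differentiate through y.

Set F(x, y) = (left side) − (right side), so the curve is F = 0. Differentiating each term of F:
  d/dx[x] = 1
  d/dx[y·ln(x)] = y'·ln(x) + y/x
  d/dx[-13] = 0

Collecting, the y'-free part is the partial derivative in x and the y' coefficient is the partial derivative in y:
  ∂F/∂x = 1 + y/x
  ∂F/∂y = ln(x)

so d/dx[F(x, y(x))] = ∂F/∂x + (∂F/∂y)·y' = 0. Rearranging,
  dy/dx = -(∂F/∂x)/(∂F/∂y) = -(1 + y/x)/(ln(x))
        = -((x + y)/x)/(ln(x)) = (-x - y)/(x·ln(x))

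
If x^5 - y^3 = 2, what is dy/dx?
Take d/dx of both sides. Since y is implicitly a function of x, the chain rule attaches a y' = dy/dx factor whenever we differentiate through y.

Set F(x, y) = (left side) − (right side), so the curve is F = 0. Differentiating each term of F:
  d/dx[x^5] = 5x^4
  d/dx[-y^3] = -3y^2·y'
  d/dx[-2] = 0

Collecting, the y'-free part is the partial derivative in x and the y' coefficient is the partial derivative in y:
  ∂F/∂x = 5x^4
  ∂F/∂y = -3y^2

so d/dx[F(x, y(x))] = ∂F/∂x + (∂F/∂y)·y' = 0. Rearranging,
  dy/dx = -(∂F/∂x)/(∂F/∂y) = -(5x^4)/(-3y^2) = 5x^4/(3y^2)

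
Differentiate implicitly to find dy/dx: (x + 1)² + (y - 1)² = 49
Take d/dx of both sides. Since y is implicitly a function of x, the chain rule attaches a y' = dy/dx factor whenever we differentiate through y.

Set F(x, y) = (left side) − (right side), so the curve is F = 0. Differentiating each term of F:
  d/dx[(x + 1)^2] = 2x + 2
  d/dx[(y - 1)^2] = 2·y'(y - 1)
  d/dx[-49] = 0

Collecting, the y'-free part is the partial derivative in x and the y' coefficient is the partial derivative in y:
  ∂F/∂x = 2x + 2
  ∂F/∂y = 2y - 2

so d/dx[F(x, y(x))] = ∂F/∂x + (∂F/∂y)·y' = 0. Rearranging,
  dy/dx = -(∂F/∂x)/(∂F/∂y) = -(2x + 2)/(2y - 2) = (-x - 1)/(y - 1)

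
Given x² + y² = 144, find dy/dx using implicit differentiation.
Take d/dx of both sides. Since y is implicitly a function of x, the chain rule attaches a y' = dy/dx factor whenever we differentiate through y.

Set F(x, y) = (left side) − (right side), so the curve is F = 0. Differentiating each term of F:
  d/dx[x^2] = 2x
  d/dx[y^2] = 2y·y'
  d/dx[-144] = 0

Collecting, the y'-free part is the partial derivative in x and the y' coefficient is the partial derivative in y:
  ∂F/∂x = 2x
  ∂F/∂y = 2y

so d/dx[F(x, y(x))] = ∂F/∂x + (∂F/∂y)·y' = 0. Rearranging,
  dy/dx = -(∂F/∂x)/(∂F/∂y) = -(2x)/(2y) = -x/y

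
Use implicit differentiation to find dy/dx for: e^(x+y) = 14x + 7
Differentiate both sides with respect to x, treating y as y(x). By the chain rule, any term containing y contributes a factor of y' = dy/dx when we differentiate it.

Move every term to one side and write the relation as F(x, y) = 0. Term by term,
  d/dx[-14x] = -14
  d/dx[e^(x + y)] = (y' + 1)·e^(x + y)
  d/dx[-7] = 0

The pieces without y' make up ∂F/∂x and the coefficient of y' is ∂F/∂y:
  ∂F/∂x = e^(x + y) - 14,
  ∂F/∂y = e^(x + y).

Since d/dx[F] = ∂F/∂x + (∂F/∂y)·y' = 0, solve for y':
  (∂F/∂y)·y' = -∂F/∂x
  dy/dx = -(∂F/∂x)/(∂F/∂y) = -(e^(x + y) - 14)/(e^(x + y)) = 14e^(-x - y) - 1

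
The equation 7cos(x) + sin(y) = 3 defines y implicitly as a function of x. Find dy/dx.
Take d/dx of both sides. Since y is implicitly a function of x, the chain rule attaches a y' = dy/dx factor whenever we differentiate through y.

Set F(x, y) = (left side) − (right side), so the curve is F = 0. Differentiating each term of F:
  d/dx[sin(y)] = y'·cos(y)
  d/dx[7cos(x)] = -7sin(x)
  d/dx[-3] = 0

Collecting, the y'-free part is the partial derivative in x and the y' coefficient is the partial derivative in y:
  ∂F/∂x = -7sin(x)
  ∂F/∂y = cos(y)

so d/dx[F(x, y(x))] = ∂F/∂x + (∂F/∂y)·y' = 0. Rearranging,
  dy/dx = -(∂F/∂x)/(∂F/∂y) = -(-7sin(x))/(cos(y)) = 7sin(x)/cos(y)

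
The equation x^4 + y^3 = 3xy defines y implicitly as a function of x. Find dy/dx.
Apply d/dx to both sides, remembering that y depends on x. Each occurrence of y therefore brings in a y' = dy/dx via the chain rule.

With F(x, y) equal to the left-hand side minus the right, differentiate F term by term:
  d/dx[x^4] = 4x^3
  d/dx[-3xy] = -3x·y' - 3y
  d/dx[y^3] = 3y^2·y'
Adding these up, d/dx[F] = 0 becomes
  (4x^3 - 3y) + (-3x + 3y^2)·y' = 0,
so isolating y',
  dy/dx = -(4x^3 - 3y)/(-3x + 3y^2) = (4x^3/3 - y)/(x - y^2)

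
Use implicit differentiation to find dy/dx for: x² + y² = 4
Apply d/dx to both sides, remembering that y depends on x. Each occurrence of y therefore brings in a y' = dy/dx via the chain rule.

With F(x, y) equal to the left-hand side minus the right, differentiate F term by term:
  d/dx[x^2] = 2x
  d/dx[y^2] = 2y·y'
  d/dx[-4] = 0
Adding these up, d/dx[F] = 0 becomes
  (2x) + (2y)·y' = 0,
so isolating y',
  dy/dx = -(2x)/(2y) = -x/y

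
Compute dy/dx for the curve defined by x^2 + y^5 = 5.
Apply d/dx to both sides, remembering that y depends on x. Each occurrence of y therefore brings in a y' = dy/dx via the chain rule.

With F(x, y) equal to the left-hand side minus the right, differentiate F term by term:
  d/dx[x^2] = 2x
  d/dx[y^5] = 5y^4·y'
  d/dx[-5] = 0
Adding these up, d/dx[F] = 0 becomes
  (2x) + (5y^4)·y' = 0,
so isolating y',
  dy/dx = -(2x)/(5y^4) = -2x/(5y^4)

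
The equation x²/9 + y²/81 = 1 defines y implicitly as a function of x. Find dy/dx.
Take d/dx of both sides. Since y is implicitly a function of x, the chain rule attaches a y' = dy/dx factor whenever we differentiate through y.

Set F(x, y) = (left side) − (right side), so the curve is F = 0. Differentiating each term of F:
  d/dx[x^2/9] = 2x/9
  d/dx[y^2/81] = 2y·y'/81
  d/dx[-1] = 0

Collecting, the y'-free part is the partial derivative in x and the y' coefficient is the partial derivative in y:
  ∂F/∂x = 2x/9
  ∂F/∂y = 2y/81

so d/dx[F(x, y(x))] = ∂F/∂x + (∂F/∂y)·y' = 0. Rearranging,
  dy/dx = -(∂F/∂x)/(∂F/∂y) = -(2x/9)/(2y/81) = -9x/y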